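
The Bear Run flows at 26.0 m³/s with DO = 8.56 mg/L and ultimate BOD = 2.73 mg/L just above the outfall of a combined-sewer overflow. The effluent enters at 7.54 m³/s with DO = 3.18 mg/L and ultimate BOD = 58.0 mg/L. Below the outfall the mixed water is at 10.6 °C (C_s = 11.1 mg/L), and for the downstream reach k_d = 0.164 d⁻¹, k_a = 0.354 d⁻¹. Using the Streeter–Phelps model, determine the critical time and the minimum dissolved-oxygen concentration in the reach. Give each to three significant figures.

t_c ≈ 2.27 d; minimum DO ≈ 6.26 mg/L

Mixed DO = (26.0×8.56 + 7.54×3.18)/(26.0+7.54) = 246.5/33.54 = 7.351 mg/L.
Mixed L₀ = (26.0×2.73 + 7.54×58.0)/(33.54) = 508.3/33.54 = 15.16 mg/L.
Initial deficit D₀ = C_s − DO₀ = 11.1 − 7.351 = 3.749 mg/L.
t_c = (1/0.1900) ln[(0.354/0.164)(1 − 3.749×0.1900/(0.164×15.16))] = 5.263 × ln(1.540) = 2.272 d.
D_c = (0.164/0.354) × 15.16 × e^(−0.164×2.272) = 0.4633 × 15.16 × 0.6889 = 4.837 mg/L.
Minimum DO = 11.1 − 4.837 = 6.263 mg/L.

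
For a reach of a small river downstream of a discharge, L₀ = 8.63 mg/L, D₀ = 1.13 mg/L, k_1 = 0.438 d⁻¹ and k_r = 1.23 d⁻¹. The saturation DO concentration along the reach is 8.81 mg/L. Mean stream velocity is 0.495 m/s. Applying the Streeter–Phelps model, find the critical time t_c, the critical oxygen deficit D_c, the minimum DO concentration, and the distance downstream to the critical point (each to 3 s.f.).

With k_r/k_1 = 2.808 and 1 − D₀(k_r−k_1)/(k_1 L₀) = 0.7632,
t_c = ln(2.808 × 0.7632) / (1.23 − 0.438) = ln(2.143) / 0.7920 = 0.7624/0.7920 = 0.9626 d.
D_c = (k_1/k_r) L₀ e^(−k_1 t_c) = (0.438/1.23) × 8.63 × e^(−0.438×0.9626) = 0.3561 × 8.63 × 0.6560 = 2.016 mg/L.
Minimum DO = C_s − D_c = 8.81 − 2.016 = 6.794 mg/L.
x_c = v t_c = 0.495 m/s × 0.9626 d × 86400 s/d = 41170 m ≈ 41.2 km.

t_c ≈ 0.963 d; D_c ≈ 2.02 mg/L; min DO ≈ 6.79 mg/L; x_c ≈ 41.2 km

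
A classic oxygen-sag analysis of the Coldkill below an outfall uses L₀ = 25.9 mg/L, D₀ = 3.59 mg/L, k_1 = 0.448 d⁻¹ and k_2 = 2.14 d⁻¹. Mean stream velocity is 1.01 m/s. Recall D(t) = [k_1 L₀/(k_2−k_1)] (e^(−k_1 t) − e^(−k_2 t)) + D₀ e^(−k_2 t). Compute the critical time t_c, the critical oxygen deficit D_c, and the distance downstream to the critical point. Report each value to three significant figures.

At the critical point dD/dt = 0, so k_1 L₀ e^(−k_1 t) = k_2 D. Substituting D(t) from the Streeter–Phelps equation and solving for t gives
t_c = ln[(k_2/k_1)(1 − D₀(k_2−k_1)/(k_1 L₀))] / (k_2−k_1).
Here k_2−k_1 = 1.692 d⁻¹ and 1 − D₀(k_2−k_1)/(k_1 L₀) = 1 − 3.59×1.692/(0.448×25.9) = 0.4765, so
t_c = ln(4.777 × 0.4765) / 1.692 = 0.8225 / 1.692 = 0.4861 d.
D_c = (k_1/k_2) L₀ e^(−k_1 t_c) = (0.448/2.14) × 25.9 × e^(−0.448×0.4861) = 0.2093 × 25.9 × 0.8043 = 4.361 mg/L.
x_c = v t_c = 1.01 m/s × 0.4861 d × 86400 s/d = 42420 m ≈ 42.4 km.

t_c ≈ 0.486 d; D_c ≈ 4.36 mg/L; x_c ≈ 42.4 km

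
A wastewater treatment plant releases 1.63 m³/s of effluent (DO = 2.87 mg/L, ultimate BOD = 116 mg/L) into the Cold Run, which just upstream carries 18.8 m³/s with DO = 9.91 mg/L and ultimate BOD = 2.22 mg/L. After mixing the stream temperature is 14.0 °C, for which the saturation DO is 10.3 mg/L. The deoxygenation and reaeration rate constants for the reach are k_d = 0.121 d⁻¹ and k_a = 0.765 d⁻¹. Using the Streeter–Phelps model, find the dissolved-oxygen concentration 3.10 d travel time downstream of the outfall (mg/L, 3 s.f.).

DO ≈ 8.95 mg/L

Mixed DO = (18.8×9.91 + 1.63×2.87)/(18.8+1.63) = 191.0/20.43 = 9.348 mg/L.
Mixed L₀ = (18.8×2.22 + 1.63×116)/(20.43) = 230.8/20.43 = 11.30 mg/L.
Initial deficit D₀ = C_s − DO₀ = 10.3 − 9.348 = 0.9517 mg/L.
D(3.10) = [0.121×11.30/(0.765−0.121)](e^(−0.121×3.10) − e^(−0.765×3.10)) + 0.9517 e^(−0.765×3.10)
= 2.123 × (0.6872 − 0.09334) + 0.9517 × 0.09334 = 1.349 mg/L.
DO = 10.3 − 1.349 = 8.951 mg/L.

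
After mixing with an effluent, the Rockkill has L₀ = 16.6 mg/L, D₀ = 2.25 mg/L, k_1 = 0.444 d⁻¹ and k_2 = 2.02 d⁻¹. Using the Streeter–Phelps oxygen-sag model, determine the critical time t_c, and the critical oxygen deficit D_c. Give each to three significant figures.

t_c ≈ 0.545 d; D_c ≈ 2.86 mg/L

At the critical point dD/dt = 0, so k_1 L₀ e^(−k_1 t) = k_2 D. Substituting D(t) from the Streeter–Phelps equation and solving for t gives
t_c = ln[(k_2/k_1)(1 − D₀(k_2−k_1)/(k_1 L₀))] / (k_2−k_1).
Here k_2−k_1 = 1.576 d⁻¹ and 1 − D₀(k_2−k_1)/(k_1 L₀) = 1 − 2.25×1.576/(0.444×16.6) = 0.5189, so
t_c = ln(4.550 × 0.5189) / 1.576 = 0.8590 / 1.576 = 0.5450 d.
L(t_c) = L₀ e^(−k_1 t_c) = 16.6 × 0.7851 = 13.03 mg/L, and at the critical point k_2 D_c = k_1 L, so D_c = (0.444/2.02) × 13.03 = 2.864 mg/L.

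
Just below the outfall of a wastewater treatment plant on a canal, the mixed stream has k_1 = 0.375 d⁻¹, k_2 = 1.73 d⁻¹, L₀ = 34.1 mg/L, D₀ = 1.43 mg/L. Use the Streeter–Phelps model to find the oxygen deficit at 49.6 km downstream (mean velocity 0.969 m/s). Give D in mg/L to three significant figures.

Travel time t = x/v = 49.6 km / (0.969 m/s) = 49600 m / 0.969 m/s = 51190 s = 0.5924 d.
k_1 L₀/(k_2−k_1) = 0.375×34.1/(1.73−0.375) = 12.79/1.355 = 9.437 mg/L.
e^(−k_1 t) = e^(−0.375×0.5924) = 0.8008; e^(−k_2 t) = e^(−1.73×0.5924) = 0.3588.
D = 9.437 × (0.8008 − 0.3588) + 1.43 × 0.3588 = 4.171 + 0.5131 = 4.684 mg/L.

D ≈ 4.68 mg/L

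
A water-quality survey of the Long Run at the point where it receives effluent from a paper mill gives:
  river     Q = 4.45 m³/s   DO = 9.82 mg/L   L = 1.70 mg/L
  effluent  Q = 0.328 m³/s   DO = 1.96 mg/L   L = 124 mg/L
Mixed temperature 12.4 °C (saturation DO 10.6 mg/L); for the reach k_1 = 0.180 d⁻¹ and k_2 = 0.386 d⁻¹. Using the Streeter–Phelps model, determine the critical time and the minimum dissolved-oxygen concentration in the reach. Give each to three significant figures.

Mixed DO = (4.45×9.82 + 0.328×1.96)/(4.45+0.328) = 44.34/4.778 = 9.280 mg/L.
Mixed L₀ = (4.45×1.70 + 0.328×124)/(4.778) = 48.24/4.778 = 10.10 mg/L.
Initial deficit D₀ = C_s − DO₀ = 10.6 − 9.280 = 1.320 mg/L.
t_c = (1/0.2060) ln[(0.386/0.180)(1 − 1.320×0.2060/(0.180×10.10))] = 4.854 × ln(1.824) = 2.917 d.
D_c = (0.180/0.386) × 10.10 × e^(−0.180×2.917) = 0.4663 × 10.10 × 0.5915 = 2.785 mg/L.
Minimum DO = 10.6 − 2.785 = 7.815 mg/L.

t_c ≈ 2.92 d; minimum DO ≈ 7.82 mg/L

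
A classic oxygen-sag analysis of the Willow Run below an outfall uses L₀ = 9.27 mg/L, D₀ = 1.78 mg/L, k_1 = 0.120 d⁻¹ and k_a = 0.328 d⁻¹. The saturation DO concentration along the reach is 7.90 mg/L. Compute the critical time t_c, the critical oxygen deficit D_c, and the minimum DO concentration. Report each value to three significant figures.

t_c = [1/(k_a−k_1)] ln[(k_a/k_1)(1 − D₀(k_a−k_1)/(k_1 L₀))]
= [1/(0.328−0.120)] ln[(0.328/0.120)(1 − 1.78×0.2080/(0.120×9.27))]
= (1/0.2080) ln[2.733 × 0.6672] = 4.808 × ln(1.824) = 4.808 × 0.6008 = 2.889 d.
L(t_c) = L₀ e^(−k_1 t_c) = 9.27 × 0.7071 = 6.555 mg/L, and at the critical point k_a D_c = k_1 L, so D_c = (0.120/0.328) × 6.555 = 2.398 mg/L.
Minimum DO = C_s − D_c = 7.90 − 2.398 = 5.502 mg/L.

t_c ≈ 2.89 d; D_c ≈ 2.40 mg/L; min DO ≈ 5.50 mg/L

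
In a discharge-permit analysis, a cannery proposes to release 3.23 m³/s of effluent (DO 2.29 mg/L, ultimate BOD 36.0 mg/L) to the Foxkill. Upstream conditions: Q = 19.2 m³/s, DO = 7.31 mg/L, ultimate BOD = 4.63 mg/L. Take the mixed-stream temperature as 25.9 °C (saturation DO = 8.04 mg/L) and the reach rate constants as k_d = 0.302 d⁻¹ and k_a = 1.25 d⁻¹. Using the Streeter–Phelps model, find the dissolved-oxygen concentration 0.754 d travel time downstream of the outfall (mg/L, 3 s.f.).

DO ≈ 6.29 mg/L

Mixed DO = (19.2×7.31 + 3.23×2.29)/(19.2+3.23) = 147.7/22.43 = 6.587 mg/L.
Mixed L₀ = (19.2×4.63 + 3.23×36.0)/(22.43) = 205.2/22.43 = 9.147 mg/L.
Initial deficit D₀ = C_s − DO₀ = 8.04 − 6.587 = 1.453 mg/L.
D(0.754) = [0.302×9.147/(1.25−0.302)](e^(−0.302×0.754) − e^(−1.25×0.754)) + 1.453 e^(−1.25×0.754)
= 2.914 × (0.7964 − 0.3897) + 1.453 × 0.3897 = 1.751 mg/L.
DO = 8.04 − 1.751 = 6.289 mg/L.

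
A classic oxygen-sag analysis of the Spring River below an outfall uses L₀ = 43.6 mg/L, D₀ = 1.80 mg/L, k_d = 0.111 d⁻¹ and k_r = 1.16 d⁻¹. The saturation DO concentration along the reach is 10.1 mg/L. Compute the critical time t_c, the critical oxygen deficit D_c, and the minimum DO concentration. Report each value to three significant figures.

At the critical point dD/dt = 0, so k_d L₀ e^(−k_d t) = k_r D. Substituting D(t) from the Streeter–Phelps equation and solving for t gives
t_c = ln[(k_r/k_d)(1 − D₀(k_r−k_d)/(k_d L₀))] / (k_r−k_d).
Here k_r−k_d = 1.049 d⁻¹ and 1 − D₀(k_r−k_d)/(k_d L₀) = 1 − 1.80×1.049/(0.111×43.6) = 0.6098, so
t_c = ln(10.45 × 0.6098) / 1.049 = 1.852 / 1.049 = 1.766 d.
D_c = (k_d/k_r) L₀ e^(−k_d t_c) = (0.111/1.16) × 43.6 × e^(−0.111×1.766) = 0.09569 × 43.6 × 0.8220 = 3.430 mg/L.
Minimum DO = C_s − D_c = 10.1 − 3.430 = 6.670 mg/L.

t_c ≈ 1.77 d; D_c ≈ 3.43 mg/L; min DO ≈ 6.67 mg/L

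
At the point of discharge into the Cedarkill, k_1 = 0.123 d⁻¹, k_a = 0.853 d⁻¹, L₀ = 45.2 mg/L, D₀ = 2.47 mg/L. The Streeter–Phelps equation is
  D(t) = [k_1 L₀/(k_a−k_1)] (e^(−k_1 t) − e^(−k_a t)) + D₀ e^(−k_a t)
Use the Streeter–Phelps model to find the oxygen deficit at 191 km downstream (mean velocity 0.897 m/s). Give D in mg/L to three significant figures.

Travel time t = x/v = 191 km / (0.897 m/s) = 191000 m / 0.897 m/s = 212900 s = 2.464 d.
k_1 L₀/(k_a−k_1) = 0.123×45.2/(0.853−0.123) = 5.560/0.7300 = 7.616 mg/L.
e^(−k_1 t) = e^(−0.123×2.464) = 0.7385; e^(−k_a t) = e^(−0.853×2.464) = 0.1222.
D = 7.616 × (0.7385 − 0.1222) + 2.47 × 0.1222 = 4.694 + 0.3018 = 4.996 mg/L.

D ≈ 5.00 mg/L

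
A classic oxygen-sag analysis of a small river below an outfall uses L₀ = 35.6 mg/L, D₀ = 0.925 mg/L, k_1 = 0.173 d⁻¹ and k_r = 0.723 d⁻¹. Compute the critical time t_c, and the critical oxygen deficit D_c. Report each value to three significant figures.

t_c = [1/(k_r−k_1)] ln[(k_r/k_1)(1 − D₀(k_r−k_1)/(k_1 L₀))]
= [1/(0.723−0.173)] ln[(0.723/0.173)(1 − 0.925×0.5500/(0.173×35.6))]
= (1/0.5500) ln[4.179 × 0.9174] = 1.818 × ln(3.834) = 1.818 × 1.344 = 2.443 d.
D_c = (k_1/k_r) L₀ e^(−k_1 t_c) = (0.173/0.723) × 35.6 × e^(−0.173×2.443) = 0.2393 × 35.6 × 0.6553 = 5.582 mg/L.

t_c ≈ 2.44 d; D_c ≈ 5.58 mg/L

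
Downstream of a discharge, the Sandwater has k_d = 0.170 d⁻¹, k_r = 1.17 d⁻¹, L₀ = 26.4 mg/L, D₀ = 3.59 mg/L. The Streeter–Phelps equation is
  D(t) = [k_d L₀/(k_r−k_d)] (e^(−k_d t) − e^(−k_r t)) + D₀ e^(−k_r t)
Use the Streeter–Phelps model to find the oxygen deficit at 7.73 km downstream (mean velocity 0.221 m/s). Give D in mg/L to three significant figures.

Travel time t = x/v = 7.73 km / (0.221 m/s) = 7730 m / 0.221 m/s = 34980 s = 0.4048 d.
k_d L₀/(k_r−k_d) = 0.170×26.4/(1.17−0.170) = 4.488/1.000 = 4.488 mg/L.
e^(−k_d t) = e^(−0.170×0.4048) = 0.9335; e^(−k_r t) = e^(−1.17×0.4048) = 0.6227.
D = 4.488 × (0.9335 − 0.6227) + 3.59 × 0.6227 = 1.395 + 2.236 = 3.630 mg/L.

D ≈ 3.63 mg/L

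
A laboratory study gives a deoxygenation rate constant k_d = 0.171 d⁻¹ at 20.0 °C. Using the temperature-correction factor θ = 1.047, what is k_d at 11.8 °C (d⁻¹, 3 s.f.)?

k_d ≈ 0.117 d⁻¹

k_d(T₂) = k_d(T₁) · θ^(T₂−T₁) = 0.171 × 1.047^(11.8−20.0)
= 0.171 × 1.047^-8.20 = 0.171 × 0.6862 = 0.1173 d⁻¹.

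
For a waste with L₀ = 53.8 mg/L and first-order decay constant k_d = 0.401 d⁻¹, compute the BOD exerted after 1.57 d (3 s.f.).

y ≈ 25.1 mg/L

y_t = L₀(1 − e^(−k_d t)) = 53.8 × (1 − e^(−0.401×1.57))
= 53.8 × (1 − 0.5328) = 53.8 × 0.4672 = 25.13 mg/L.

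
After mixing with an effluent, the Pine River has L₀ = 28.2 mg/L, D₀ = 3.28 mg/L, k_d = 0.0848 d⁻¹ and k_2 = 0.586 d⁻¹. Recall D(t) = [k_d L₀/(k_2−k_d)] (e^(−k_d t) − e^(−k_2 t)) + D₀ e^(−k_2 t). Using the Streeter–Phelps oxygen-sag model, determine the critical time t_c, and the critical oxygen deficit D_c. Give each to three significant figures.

t_c = [1/(k_2−k_d)] ln[(k_2/k_d)(1 − D₀(k_2−k_d)/(k_d L₀))]
= [1/(0.586−0.0848)] ln[(0.586/0.0848)(1 − 3.28×0.5012/(0.0848×28.2))]
= (1/0.5012) ln[6.910 × 0.3126] = 1.995 × ln(2.160) = 1.995 × 0.7700 = 1.536 d.
D_c = (k_d/k_2) L₀ e^(−k_d t_c) = (0.0848/0.586) × 28.2 × e^(−0.0848×1.536) = 0.1447 × 28.2 × 0.8778 = 3.582 mg/L.

t_c ≈ 1.54 d; D_c ≈ 3.58 mg/L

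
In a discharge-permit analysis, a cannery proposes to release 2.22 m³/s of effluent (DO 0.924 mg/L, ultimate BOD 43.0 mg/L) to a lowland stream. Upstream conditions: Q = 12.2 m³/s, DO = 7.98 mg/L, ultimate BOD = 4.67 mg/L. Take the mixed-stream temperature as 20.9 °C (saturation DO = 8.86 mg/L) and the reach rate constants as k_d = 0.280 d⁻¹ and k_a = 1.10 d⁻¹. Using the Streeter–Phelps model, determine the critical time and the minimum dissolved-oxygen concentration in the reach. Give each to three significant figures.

t_c ≈ 0.709 d; minimum DO ≈ 6.65 mg/L

Mixed DO = (12.2×7.98 + 2.22×0.924)/(12.2+2.22) = 99.41/14.42 = 6.894 mg/L.
Mixed L₀ = (12.2×4.67 + 2.22×43.0)/(14.42) = 152.4/14.42 = 10.57 mg/L.
Initial deficit D₀ = C_s − DO₀ = 8.86 − 6.894 = 1.966 mg/L.
t_c = (1/0.8200) ln[(1.10/0.280)(1 − 1.966×0.8200/(0.280×10.57))] = 1.220 × ln(1.789) = 0.7090 d.
D_c = (0.280/1.10) × 10.57 × e^(−0.280×0.7090) = 0.2545 × 10.57 × 0.8199 = 2.206 mg/L.
Minimum DO = 8.86 − 2.206 = 6.654 mg/L.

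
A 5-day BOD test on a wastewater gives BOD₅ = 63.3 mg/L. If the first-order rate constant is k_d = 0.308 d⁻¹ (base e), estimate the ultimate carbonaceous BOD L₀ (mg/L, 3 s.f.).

BOD₅ = L₀(1 − e^(−5k_d)) ⇒ L₀ = BOD₅ / (1 − e^(−5×0.308))
= 63.3 / (1 − 0.2144) = 63.3 / 0.7856 = 80.57 mg/L.

L₀ ≈ 80.6 mg/L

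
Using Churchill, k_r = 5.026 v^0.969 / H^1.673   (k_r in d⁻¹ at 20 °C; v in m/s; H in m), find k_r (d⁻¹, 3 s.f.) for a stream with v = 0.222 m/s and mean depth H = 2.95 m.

k_r = 5.026 × 0.222^0.969 / 2.95^1.673 = 5.026 × 0.2326 / 6.110 = 0.1913 d⁻¹.

k_r ≈ 0.191 d⁻¹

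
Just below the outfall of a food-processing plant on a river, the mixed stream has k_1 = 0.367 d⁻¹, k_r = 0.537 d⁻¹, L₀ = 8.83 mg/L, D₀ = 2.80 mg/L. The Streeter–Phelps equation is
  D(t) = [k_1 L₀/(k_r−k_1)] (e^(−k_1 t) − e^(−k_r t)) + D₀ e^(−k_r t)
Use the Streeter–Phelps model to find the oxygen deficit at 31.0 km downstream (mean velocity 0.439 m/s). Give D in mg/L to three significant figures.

D ≈ 3.64 mg/L

Travel time t = x/v = 31.0 km / (0.439 m/s) = 31000 m / 0.439 m/s = 70620 s = 0.8173 d.
k_1 L₀/(k_r−k_1) = 0.367×8.83/(0.537−0.367) = 3.241/0.1700 = 19.06 mg/L.
e^(−k_1 t) = e^(−0.367×0.8173) = 0.7409; e^(−k_r t) = e^(−0.537×0.8173) = 0.6448.
D = 19.06 × (0.7409 − 0.6448) + 2.80 × 0.6448 = 1.832 + 1.805 = 3.637 mg/L.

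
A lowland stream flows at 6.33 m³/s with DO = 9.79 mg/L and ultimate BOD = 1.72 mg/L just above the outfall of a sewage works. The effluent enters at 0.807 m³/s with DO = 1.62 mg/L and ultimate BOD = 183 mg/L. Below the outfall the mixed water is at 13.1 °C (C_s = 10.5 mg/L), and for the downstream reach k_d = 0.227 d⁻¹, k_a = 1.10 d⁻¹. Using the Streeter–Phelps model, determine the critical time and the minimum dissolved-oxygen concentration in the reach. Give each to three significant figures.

Mixed DO = (6.33×9.79 + 0.807×1.62)/(6.33+0.807) = 63.28/7.137 = 8.866 mg/L.
Mixed L₀ = (6.33×1.72 + 0.807×183)/(7.137) = 158.6/7.137 = 22.22 mg/L.
Initial deficit D₀ = C_s − DO₀ = 10.5 − 8.866 = 1.634 mg/L.
t_c = (1/0.8730) ln[(1.10/0.227)(1 − 1.634×0.8730/(0.227×22.22))] = 1.145 × ln(3.475) = 1.427 d.
D_c = (0.227/1.10) × 22.22 × e^(−0.227×1.427) = 0.2064 × 22.22 × 0.7233 = 3.316 mg/L.
Minimum DO = 10.5 − 3.316 = 7.184 mg/L.

t_c ≈ 1.43 d; minimum DO ≈ 7.18 mg/L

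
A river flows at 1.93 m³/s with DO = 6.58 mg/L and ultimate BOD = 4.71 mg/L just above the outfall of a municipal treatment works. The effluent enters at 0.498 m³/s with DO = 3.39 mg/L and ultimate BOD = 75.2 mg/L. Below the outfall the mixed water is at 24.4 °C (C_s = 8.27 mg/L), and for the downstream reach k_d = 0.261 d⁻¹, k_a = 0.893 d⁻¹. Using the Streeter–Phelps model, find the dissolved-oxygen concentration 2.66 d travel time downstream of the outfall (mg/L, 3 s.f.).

Mixed DO = (1.93×6.58 + 0.498×3.39)/(1.93+0.498) = 14.39/2.428 = 5.926 mg/L.
Mixed L₀ = (1.93×4.71 + 0.498×75.2)/(2.428) = 46.54/2.428 = 19.17 mg/L.
Initial deficit D₀ = C_s − DO₀ = 8.27 − 5.926 = 2.344 mg/L.
D(2.66) = [0.261×19.17/(0.893−0.261)](e^(−0.261×2.66) − e^(−0.893×2.66)) + 2.344 e^(−0.893×2.66)
= 7.916 × (0.4994 − 0.09298) + 2.344 × 0.09298 = 3.436 mg/L.
DO = 8.27 − 3.436 = 4.834 mg/L.

DO ≈ 4.83 mg/L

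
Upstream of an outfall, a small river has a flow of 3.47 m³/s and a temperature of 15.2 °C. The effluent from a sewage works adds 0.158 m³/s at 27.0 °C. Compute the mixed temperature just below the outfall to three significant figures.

Flow-weighted mixing: C = (Q_r C_r + Q_w C_w)/(Q_r + Q_w)
= (3.47×15.2 + 0.158×27.0)/(3.47 + 0.158) = 57.01/3.628 = 15.71 °C.

15.7 °C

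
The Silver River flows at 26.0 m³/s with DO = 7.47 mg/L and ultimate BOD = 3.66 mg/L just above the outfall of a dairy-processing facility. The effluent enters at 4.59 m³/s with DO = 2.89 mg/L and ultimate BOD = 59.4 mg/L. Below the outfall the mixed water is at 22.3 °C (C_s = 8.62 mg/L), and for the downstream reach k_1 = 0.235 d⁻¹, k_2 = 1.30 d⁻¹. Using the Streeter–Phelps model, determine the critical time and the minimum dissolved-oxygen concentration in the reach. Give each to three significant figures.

Mixed DO = (26.0×7.47 + 4.59×2.89)/(26.0+4.59) = 207.5/30.59 = 6.783 mg/L.
Mixed L₀ = (26.0×3.66 + 4.59×59.4)/(30.59) = 367.8/30.59 = 12.02 mg/L.
Initial deficit D₀ = C_s − DO₀ = 8.62 − 6.783 = 1.837 mg/L.
t_c = (1/1.065) ln[(1.30/0.235)(1 − 1.837×1.065/(0.235×12.02))] = 0.9390 × ln(1.701) = 0.4989 d.
D_c = (0.235/1.30) × 12.02 × e^(−0.235×0.4989) = 0.1808 × 12.02 × 0.8894 = 1.933 mg/L.
Minimum DO = 8.62 − 1.933 = 6.687 mg/L.

t_c ≈ 0.499 d; minimum DO ≈ 6.69 mg/L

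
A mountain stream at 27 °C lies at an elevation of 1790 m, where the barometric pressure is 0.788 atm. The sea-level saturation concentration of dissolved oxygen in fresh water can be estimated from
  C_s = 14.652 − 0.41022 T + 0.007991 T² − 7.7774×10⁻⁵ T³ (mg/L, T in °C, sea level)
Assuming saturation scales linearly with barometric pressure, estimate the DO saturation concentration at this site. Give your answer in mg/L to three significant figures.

At sea level: C_s = 14.652 − 0.41022×27 + 0.007991×27² − 7.7774×10⁻⁵×27³ = 7.871 mg/L.
Pressure correction: C_s' = 7.871 × 0.788 = 6.202 mg/L.

C_s ≈ 6.20 mg/L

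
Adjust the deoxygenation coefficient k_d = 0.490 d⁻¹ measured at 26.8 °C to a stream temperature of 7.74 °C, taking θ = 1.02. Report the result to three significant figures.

k_d(T₂) = k_d(T₁) · θ^(T₂−T₁) = 0.490 × 1.02^(7.74−26.8)
= 0.490 × 1.02^-19.1 = 0.490 × 0.6856 = 0.3360 d⁻¹.

k_d ≈ 0.336 d⁻¹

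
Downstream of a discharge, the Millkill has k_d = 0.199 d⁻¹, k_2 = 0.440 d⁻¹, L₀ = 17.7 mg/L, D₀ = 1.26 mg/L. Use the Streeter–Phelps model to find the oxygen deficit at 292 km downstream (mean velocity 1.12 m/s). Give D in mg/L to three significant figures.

Travel time t = x/v = 292 km / (1.12 m/s) = 292000 m / 1.12 m/s = 260700 s = 3.018 d.
k_d L₀/(k_2−k_d) = 0.199×17.7/(0.440−0.199) = 3.522/0.2410 = 14.62 mg/L.
e^(−k_d t) = e^(−0.199×3.018) = 0.5485; e^(−k_2 t) = e^(−0.440×3.018) = 0.2651.
D = 14.62 × (0.5485 − 0.2651) + 1.26 × 0.2651 = 4.143 + 0.3340 = 4.477 mg/L.

D ≈ 4.48 mg/L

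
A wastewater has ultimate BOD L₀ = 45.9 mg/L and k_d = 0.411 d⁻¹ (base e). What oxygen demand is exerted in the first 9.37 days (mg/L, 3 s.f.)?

y ≈ 44.9 mg/L

y_t = L₀(1 − e^(−k_d t)) = 45.9 × (1 − e^(−0.411×9.37))
= 45.9 × (1 − 0.02126) = 45.9 × 0.9787 = 44.92 mg/L.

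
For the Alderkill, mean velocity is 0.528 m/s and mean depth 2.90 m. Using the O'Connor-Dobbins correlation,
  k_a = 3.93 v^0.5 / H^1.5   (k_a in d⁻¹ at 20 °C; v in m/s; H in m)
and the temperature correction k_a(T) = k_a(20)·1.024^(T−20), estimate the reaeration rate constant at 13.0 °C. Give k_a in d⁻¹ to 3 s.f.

k_a(20) = 3.93 × 0.528^0.5 / 2.90^1.5 = 3.93 × 0.7266 / 4.939 = 0.5782 d⁻¹.
k_a(13.0) = 0.5782 × 1.024^(13.0−20) = 0.5782 × 0.8470 = 0.4898 d⁻¹.

k_a ≈ 0.490 d⁻¹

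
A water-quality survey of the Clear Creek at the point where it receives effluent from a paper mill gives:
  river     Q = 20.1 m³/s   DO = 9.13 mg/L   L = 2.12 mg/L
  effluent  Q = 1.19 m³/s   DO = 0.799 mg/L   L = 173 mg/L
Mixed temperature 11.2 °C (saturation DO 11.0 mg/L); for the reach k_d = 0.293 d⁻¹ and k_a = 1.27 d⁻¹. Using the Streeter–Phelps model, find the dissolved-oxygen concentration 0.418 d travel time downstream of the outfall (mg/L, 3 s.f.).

Mixed DO = (20.1×9.13 + 1.19×0.799)/(20.1+1.19) = 184.5/21.29 = 8.664 mg/L.
Mixed L₀ = (20.1×2.12 + 1.19×173)/(21.29) = 248.5/21.29 = 11.67 mg/L.
Initial deficit D₀ = C_s − DO₀ = 11.0 − 8.664 = 2.336 mg/L.
D(0.418) = [0.293×11.67/(1.27−0.293)](e^(−0.293×0.418) − e^(−1.27×0.418)) + 2.336 e^(−1.27×0.418)
= 3.500 × (0.8847 − 0.5881) + 2.336 × 0.5881 = 2.412 mg/L.
DO = 11.0 − 2.412 = 8.588 mg/L.

DO ≈ 8.59 mg/L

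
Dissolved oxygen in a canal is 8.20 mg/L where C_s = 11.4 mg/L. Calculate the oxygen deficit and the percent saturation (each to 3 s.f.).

D = C_s − C = 11.4 − 8.20 = 3.20 mg/L.
% saturation = 8.20/11.4 × 100 = 71.9 %.

D ≈ 3.20 mg/L; 71.9 % saturation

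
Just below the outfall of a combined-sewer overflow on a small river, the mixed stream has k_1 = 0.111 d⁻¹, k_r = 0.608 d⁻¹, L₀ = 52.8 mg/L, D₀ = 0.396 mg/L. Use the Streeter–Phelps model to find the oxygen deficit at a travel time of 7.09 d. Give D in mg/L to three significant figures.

D ≈ 5.22 mg/L

k_1 L₀/(k_r−k_1) = 0.111×52.8/(0.608−0.111) = 5.861/0.4970 = 11.79 mg/L.
e^(−k_1 t) = e^(−0.111×7.090) = 0.4552; e^(−k_r t) = e^(−0.608×7.090) = 0.01342.
D = 11.79 × (0.4552 − 0.01342) + 0.396 × 0.01342 = 5.210 + 0.005316 = 5.215 mg/L.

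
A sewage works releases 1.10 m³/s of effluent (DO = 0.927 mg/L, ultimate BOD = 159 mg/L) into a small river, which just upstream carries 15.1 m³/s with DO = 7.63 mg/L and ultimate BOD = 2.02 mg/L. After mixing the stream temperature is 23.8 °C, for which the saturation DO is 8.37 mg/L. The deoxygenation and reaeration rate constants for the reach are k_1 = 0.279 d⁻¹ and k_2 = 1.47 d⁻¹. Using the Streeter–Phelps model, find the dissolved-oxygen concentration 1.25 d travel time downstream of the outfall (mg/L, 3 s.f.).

DO ≈ 6.56 mg/L

Mixed DO = (15.1×7.63 + 1.10×0.927)/(15.1+1.10) = 116.2/16.20 = 7.175 mg/L.
Mixed L₀ = (15.1×2.02 + 1.10×159)/(16.20) = 205.4/16.20 = 12.68 mg/L.
Initial deficit D₀ = C_s − DO₀ = 8.37 − 7.175 = 1.195 mg/L.
D(1.25) = [0.279×12.68/(1.47−0.279)](e^(−0.279×1.25) − e^(−1.47×1.25)) + 1.195 e^(−1.47×1.25)
= 2.970 × (0.7056 − 0.1592) + 1.195 × 0.1592 = 1.813 mg/L.
DO = 8.37 − 1.813 = 6.557 mg/L.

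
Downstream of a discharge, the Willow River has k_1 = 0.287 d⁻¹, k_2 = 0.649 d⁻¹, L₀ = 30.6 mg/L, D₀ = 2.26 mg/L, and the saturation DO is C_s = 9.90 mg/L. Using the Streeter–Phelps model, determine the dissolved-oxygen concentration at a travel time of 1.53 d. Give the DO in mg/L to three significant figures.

k_1 L₀/(k_2−k_1) = 0.287×30.6/(0.649−0.287) = 8.782/0.3620 = 24.26 mg/L.
e^(−k_1 t) = e^(−0.287×1.530) = 0.6446; e^(−k_2 t) = e^(−0.649×1.530) = 0.3705.
D = 24.26 × (0.6446 − 0.3705) + 2.26 × 0.3705 = 6.651 + 0.8373 = 7.488 mg/L.
DO = C_s − D = 9.90 − 7.488 = 2.412 mg/L.

DO ≈ 2.41 mg/L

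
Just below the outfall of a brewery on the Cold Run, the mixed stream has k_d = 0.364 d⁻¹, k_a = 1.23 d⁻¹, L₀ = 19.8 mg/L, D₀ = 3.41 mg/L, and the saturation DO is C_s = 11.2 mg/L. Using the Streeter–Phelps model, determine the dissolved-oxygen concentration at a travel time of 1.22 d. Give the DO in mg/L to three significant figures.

DO ≈ 6.96 mg/L

k_d L₀/(k_a−k_d) = 0.364×19.8/(1.23−0.364) = 7.207/0.8660 = 8.322 mg/L.
e^(−k_d t) = e^(−0.364×1.220) = 0.6414; e^(−k_a t) = e^(−1.23×1.220) = 0.2230.
D = 8.322 × (0.6414 − 0.2230) + 3.41 × 0.2230 = 3.482 + 0.7604 = 4.243 mg/L.
DO = C_s − D = 11.2 − 4.243 = 6.957 mg/L.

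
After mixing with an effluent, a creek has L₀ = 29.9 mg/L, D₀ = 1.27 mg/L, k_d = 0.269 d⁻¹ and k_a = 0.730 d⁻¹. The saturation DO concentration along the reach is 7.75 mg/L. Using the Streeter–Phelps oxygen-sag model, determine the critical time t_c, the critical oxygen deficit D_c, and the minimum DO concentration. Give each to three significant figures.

t_c = [1/(k_a−k_d)] ln[(k_a/k_d)(1 − D₀(k_a−k_d)/(k_d L₀))]
= [1/(0.730−0.269)] ln[(0.730/0.269)(1 − 1.27×0.4610/(0.269×29.9))]
= (1/0.4610) ln[2.714 × 0.9272] = 2.169 × ln(2.516) = 2.169 × 0.9228 = 2.002 d.
L(t_c) = L₀ e^(−k_d t_c) = 29.9 × 0.5837 = 17.45 mg/L, and at the critical point k_a D_c = k_d L, so D_c = (0.269/0.730) × 17.45 = 6.431 mg/L.
Minimum DO = C_s − D_c = 7.75 − 6.431 = 1.319 mg/L.

t_c ≈ 2.00 d; D_c ≈ 6.43 mg/L; min DO ≈ 1.32 mg/L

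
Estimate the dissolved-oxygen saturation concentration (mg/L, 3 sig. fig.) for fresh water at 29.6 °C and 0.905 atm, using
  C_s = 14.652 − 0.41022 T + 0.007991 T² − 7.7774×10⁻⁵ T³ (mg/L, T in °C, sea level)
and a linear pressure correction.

C_s ≈ 6.78 mg/L

At sea level: C_s = 14.652 − 0.41022×29.6 + 0.007991×29.6² − 7.7774×10⁻⁵×29.6³ = 7.494 mg/L.
Pressure correction: C_s' = 7.494 × 0.905 = 6.782 mg/L.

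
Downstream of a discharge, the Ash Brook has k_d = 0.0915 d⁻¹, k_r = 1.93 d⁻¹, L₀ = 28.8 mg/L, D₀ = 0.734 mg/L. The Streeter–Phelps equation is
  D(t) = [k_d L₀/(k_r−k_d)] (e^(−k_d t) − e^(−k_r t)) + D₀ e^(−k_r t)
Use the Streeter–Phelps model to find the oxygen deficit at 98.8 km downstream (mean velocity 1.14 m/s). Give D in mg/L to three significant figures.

Travel time t = x/v = 98.8 km / (1.14 m/s) = 98800 m / 1.14 m/s = 86670 s = 1.003 d.
k_d L₀/(k_r−k_d) = 0.0915×28.8/(1.93−0.0915) = 2.635/1.839 = 1.433 mg/L.
e^(−k_d t) = e^(−0.0915×1.003) = 0.9123; e^(−k_r t) = e^(−1.93×1.003) = 0.1443.
D = 1.433 × (0.9123 − 0.1443) + 0.734 × 0.1443 = 1.101 + 0.1059 = 1.207 mg/L.

D ≈ 1.21 mg/L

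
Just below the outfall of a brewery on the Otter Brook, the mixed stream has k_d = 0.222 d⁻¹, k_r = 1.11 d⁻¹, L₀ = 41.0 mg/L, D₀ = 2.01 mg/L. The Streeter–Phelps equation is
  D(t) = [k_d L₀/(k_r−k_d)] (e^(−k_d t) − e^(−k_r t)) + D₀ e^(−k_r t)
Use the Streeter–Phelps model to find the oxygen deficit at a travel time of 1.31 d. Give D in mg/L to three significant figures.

D ≈ 5.74 mg/L

k_d L₀/(k_r−k_d) = 0.222×41.0/(1.11−0.222) = 9.102/0.8880 = 10.25 mg/L.
e^(−k_d t) = e^(−0.222×1.310) = 0.7477; e^(−k_r t) = e^(−1.11×1.310) = 0.2336.
D = 10.25 × (0.7477 − 0.2336) + 2.01 × 0.2336 = 5.269 + 0.4696 = 5.738 mg/L.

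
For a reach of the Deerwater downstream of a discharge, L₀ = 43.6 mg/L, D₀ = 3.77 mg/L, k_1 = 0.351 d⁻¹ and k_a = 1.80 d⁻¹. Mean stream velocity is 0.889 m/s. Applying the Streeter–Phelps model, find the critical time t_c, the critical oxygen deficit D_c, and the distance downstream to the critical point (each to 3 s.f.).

t_c = [1/(k_a−k_1)] ln[(k_a/k_1)(1 − D₀(k_a−k_1)/(k_1 L₀))]
= [1/(1.80−0.351)] ln[(1.80/0.351)(1 − 3.77×1.449/(0.351×43.6))]
= (1/1.449) ln[5.128 × 0.6430] = 0.6901 × ln(3.298) = 0.6901 × 1.193 = 0.8235 d.
D_c = (k_1/k_a) L₀ e^(−k_1 t_c) = (0.351/1.80) × 43.6 × e^(−0.351×0.8235) = 0.1950 × 43.6 × 0.7490 = 6.368 mg/L.
x_c = v t_c = 0.889 m/s × 0.8235 d × 86400 s/d = 63250 m ≈ 63.3 km.

t_c ≈ 0.823 d; D_c ≈ 6.37 mg/L; x_c ≈ 63.3 km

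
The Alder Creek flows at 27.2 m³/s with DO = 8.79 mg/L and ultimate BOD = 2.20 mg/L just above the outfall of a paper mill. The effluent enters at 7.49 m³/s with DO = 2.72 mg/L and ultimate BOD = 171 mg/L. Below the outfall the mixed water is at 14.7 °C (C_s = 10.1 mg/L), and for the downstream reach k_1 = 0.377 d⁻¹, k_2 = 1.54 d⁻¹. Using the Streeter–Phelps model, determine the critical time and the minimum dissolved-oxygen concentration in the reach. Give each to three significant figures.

t_c ≈ 1.01 d; minimum DO ≈ 3.63 mg/L

Mixed DO = (27.2×8.79 + 7.49×2.72)/(27.2+7.49) = 259.5/34.69 = 7.479 mg/L.
Mixed L₀ = (27.2×2.20 + 7.49×171)/(34.69) = 1341/34.69 = 38.65 mg/L.
Initial deficit D₀ = C_s − DO₀ = 10.1 − 7.479 = 2.621 mg/L.
t_c = (1/1.163) ln[(1.54/0.377)(1 − 2.621×1.163/(0.377×38.65))] = 0.8598 × ln(3.230) = 1.008 d.
D_c = (0.377/1.54) × 38.65 × e^(−0.377×1.008) = 0.2448 × 38.65 × 0.6838 = 6.469 mg/L.
Minimum DO = 10.1 − 6.469 = 3.631 mg/L.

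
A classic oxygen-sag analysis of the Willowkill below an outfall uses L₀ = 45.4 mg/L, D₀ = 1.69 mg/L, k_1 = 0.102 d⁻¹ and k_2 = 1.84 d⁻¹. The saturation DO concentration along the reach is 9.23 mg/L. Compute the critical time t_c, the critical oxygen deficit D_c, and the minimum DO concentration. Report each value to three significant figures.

t_c = [1/(k_2−k_1)] ln[(k_2/k_1)(1 − D₀(k_2−k_1)/(k_1 L₀))]
= [1/(1.84−0.102)] ln[(1.84/0.102)(1 − 1.69×1.738/(0.102×45.4))]
= (1/1.738) ln[18.04 × 0.3657] = 0.5754 × ln(6.597) = 0.5754 × 1.887 = 1.086 d.
D_c = (k_1/k_2) L₀ e^(−k_1 t_c) = (0.102/1.84) × 45.4 × e^(−0.102×1.086) = 0.05543 × 45.4 × 0.8952 = 2.253 mg/L.
Minimum DO = C_s − D_c = 9.23 − 2.253 = 6.977 mg/L.

t_c ≈ 1.09 d; D_c ≈ 2.25 mg/L; min DO ≈ 6.98 mg/L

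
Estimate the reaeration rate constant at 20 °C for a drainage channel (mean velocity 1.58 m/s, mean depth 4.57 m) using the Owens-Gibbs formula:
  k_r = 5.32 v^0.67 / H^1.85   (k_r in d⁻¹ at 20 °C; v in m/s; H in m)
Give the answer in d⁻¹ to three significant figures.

k_r ≈ 0.435 d⁻¹

k_r = 5.32 × 1.58^0.67 / 4.57^1.85 = 5.32 × 1.359 / 16.63 = 0.4347 d⁻¹.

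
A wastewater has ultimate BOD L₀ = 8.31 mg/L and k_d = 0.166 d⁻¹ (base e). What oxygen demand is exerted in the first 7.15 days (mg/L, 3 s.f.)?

y ≈ 5.77 mg/L

y_t = L₀(1 − e^(−k_d t)) = 8.31 × (1 − e^(−0.166×7.15))
= 8.31 × (1 − 0.3052) = 8.31 × 0.6948 = 5.774 mg/L.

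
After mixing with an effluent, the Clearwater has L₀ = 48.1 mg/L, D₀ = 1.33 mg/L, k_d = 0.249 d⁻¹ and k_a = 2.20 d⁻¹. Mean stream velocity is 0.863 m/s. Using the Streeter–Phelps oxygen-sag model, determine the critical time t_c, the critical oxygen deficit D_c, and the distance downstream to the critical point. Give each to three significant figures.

t_c ≈ 0.992 d; D_c ≈ 4.25 mg/L; x_c ≈ 73.9 km

With k_a/k_d = 8.835 and 1 − D₀(k_a−k_d)/(k_d L₀) = 0.7833,
t_c = ln(8.835 × 0.7833) / (2.20 − 0.249) = ln(6.921) / 1.951 = 1.935/1.951 = 0.9916 d.
D_c = (k_d/k_a) L₀ e^(−k_d t_c) = (0.249/2.20) × 48.1 × e^(−0.249×0.9916) = 0.1132 × 48.1 × 0.7812 = 4.253 mg/L.
x_c = v t_c = 0.863 m/s × 0.9916 d × 86400 s/d = 73940 m ≈ 73.9 km.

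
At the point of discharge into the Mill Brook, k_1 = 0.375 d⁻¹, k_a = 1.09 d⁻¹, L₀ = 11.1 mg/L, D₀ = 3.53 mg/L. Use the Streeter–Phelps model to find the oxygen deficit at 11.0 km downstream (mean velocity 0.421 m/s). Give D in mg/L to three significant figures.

D ≈ 3.55 mg/L

Travel time t = x/v = 11.0 km / (0.421 m/s) = 11000 m / 0.421 m/s = 26130 s = 0.3024 d.
k_1 L₀/(k_a−k_1) = 0.375×11.1/(1.09−0.375) = 4.162/0.7150 = 5.822 mg/L.
e^(−k_1 t) = e^(−0.375×0.3024) = 0.8928; e^(−k_a t) = e^(−1.09×0.3024) = 0.7192.
D = 5.822 × (0.8928 − 0.7192) + 3.53 × 0.7192 = 1.011 + 2.539 = 3.549 mg/L.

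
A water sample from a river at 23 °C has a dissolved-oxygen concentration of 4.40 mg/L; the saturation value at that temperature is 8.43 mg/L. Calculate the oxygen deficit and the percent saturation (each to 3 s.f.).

D ≈ 4.03 mg/L; 52.2 % saturation

D = C_s − C = 8.43 − 4.40 = 4.03 mg/L.
% saturation = 4.40/8.43 × 100 = 52.2 %.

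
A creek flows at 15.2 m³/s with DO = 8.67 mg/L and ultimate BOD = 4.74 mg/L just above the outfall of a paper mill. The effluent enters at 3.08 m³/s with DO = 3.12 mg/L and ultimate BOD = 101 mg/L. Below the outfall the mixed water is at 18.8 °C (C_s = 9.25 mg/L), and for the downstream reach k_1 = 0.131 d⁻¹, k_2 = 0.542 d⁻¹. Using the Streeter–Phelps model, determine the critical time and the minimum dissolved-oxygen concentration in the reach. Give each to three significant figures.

t_c ≈ 2.83 d; minimum DO ≈ 5.75 mg/L

Mixed DO = (15.2×8.67 + 3.08×3.12)/(15.2+3.08) = 141.4/18.28 = 7.735 mg/L.
Mixed L₀ = (15.2×4.74 + 3.08×101)/(18.28) = 383.1/18.28 = 20.96 mg/L.
Initial deficit D₀ = C_s − DO₀ = 9.25 − 7.735 = 1.515 mg/L.
t_c = (1/0.4110) ln[(0.542/0.131)(1 − 1.515×0.4110/(0.131×20.96))] = 2.433 × ln(3.199) = 2.829 d.
D_c = (0.131/0.542) × 20.96 × e^(−0.131×2.829) = 0.2417 × 20.96 × 0.6903 = 3.497 mg/L.
Minimum DO = 9.25 − 3.497 = 5.753 mg/L.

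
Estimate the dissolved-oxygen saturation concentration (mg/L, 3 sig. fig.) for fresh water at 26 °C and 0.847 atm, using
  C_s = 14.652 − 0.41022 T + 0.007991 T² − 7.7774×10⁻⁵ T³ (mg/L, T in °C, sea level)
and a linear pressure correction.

At sea level: C_s = 14.652 − 0.41022×26 + 0.007991×26² − 7.7774×10⁻⁵×26³ = 8.021 mg/L.
Pressure correction: C_s' = 8.021 × 0.847 = 6.794 mg/L.

C_s ≈ 6.79 mg/L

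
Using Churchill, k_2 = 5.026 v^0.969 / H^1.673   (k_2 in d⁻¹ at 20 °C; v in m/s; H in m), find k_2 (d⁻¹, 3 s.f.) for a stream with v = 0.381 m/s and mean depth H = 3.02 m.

k_2 = 5.026 × 0.381^0.969 / 3.02^1.673 = 5.026 × 0.3926 / 6.354 = 0.3105 d⁻¹.

k_2 ≈ 0.311 d⁻¹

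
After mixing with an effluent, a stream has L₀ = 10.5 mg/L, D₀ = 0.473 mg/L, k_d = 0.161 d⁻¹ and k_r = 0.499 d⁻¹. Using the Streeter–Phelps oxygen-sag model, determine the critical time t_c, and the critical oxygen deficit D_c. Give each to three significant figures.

t_c = [1/(k_r−k_d)] ln[(k_r/k_d)(1 − D₀(k_r−k_d)/(k_d L₀))]
= [1/(0.499−0.161)] ln[(0.499/0.161)(1 − 0.473×0.3380/(0.161×10.5))]
= (1/0.3380) ln[3.099 × 0.9054] = 2.959 × ln(2.806) = 2.959 × 1.032 = 3.053 d.
D_c = (k_d/k_r) L₀ e^(−k_d t_c) = (0.161/0.499) × 10.5 × e^(−0.161×3.053) = 0.3226 × 10.5 × 0.6117 = 2.072 mg/L.

t_c ≈ 3.05 d; D_c ≈ 2.07 mg/L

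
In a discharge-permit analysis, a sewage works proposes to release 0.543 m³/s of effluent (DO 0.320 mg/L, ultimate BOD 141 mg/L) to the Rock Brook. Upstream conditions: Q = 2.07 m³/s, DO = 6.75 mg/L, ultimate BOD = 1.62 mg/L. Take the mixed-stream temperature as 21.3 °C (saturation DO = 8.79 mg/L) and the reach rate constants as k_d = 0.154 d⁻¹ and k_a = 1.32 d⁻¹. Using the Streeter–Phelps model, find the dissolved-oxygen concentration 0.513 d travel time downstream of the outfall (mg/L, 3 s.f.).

Mixed DO = (2.07×6.75 + 0.543×0.320)/(2.07+0.543) = 14.15/2.613 = 5.414 mg/L.
Mixed L₀ = (2.07×1.62 + 0.543×141)/(2.613) = 79.92/2.613 = 30.58 mg/L.
Initial deficit D₀ = C_s − DO₀ = 8.79 − 5.414 = 3.376 mg/L.
D(0.513) = [0.154×30.58/(1.32−0.154)](e^(−0.154×0.513) − e^(−1.32×0.513)) + 3.376 e^(−1.32×0.513)
= 4.039 × (0.9240 − 0.5081) + 3.376 × 0.5081 = 3.396 mg/L.
DO = 8.79 − 3.396 = 5.394 mg/L.

DO ≈ 5.39 mg/L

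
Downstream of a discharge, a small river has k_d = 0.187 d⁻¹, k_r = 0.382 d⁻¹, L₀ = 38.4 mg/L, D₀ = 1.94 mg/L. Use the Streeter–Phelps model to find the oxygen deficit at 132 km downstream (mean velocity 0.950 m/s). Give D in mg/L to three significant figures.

Travel time t = x/v = 132 km / (0.950 m/s) = 132000 m / 0.950 m/s = 138900 s = 1.608 d.
k_d L₀/(k_r−k_d) = 0.187×38.4/(0.382−0.187) = 7.181/0.1950 = 36.82 mg/L.
e^(−k_d t) = e^(−0.187×1.608) = 0.7403; e^(−k_r t) = e^(−0.382×1.608) = 0.5410.
D = 36.82 × (0.7403 − 0.5410) + 1.94 × 0.5410 = 7.338 + 1.050 = 8.388 mg/L.

D ≈ 8.39 mg/L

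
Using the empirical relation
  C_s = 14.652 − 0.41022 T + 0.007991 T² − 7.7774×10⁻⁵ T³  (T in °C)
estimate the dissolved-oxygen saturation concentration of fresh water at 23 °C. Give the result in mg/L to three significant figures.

C_s ≈ 8.50 mg/L

C_s = 14.652 − 0.41022×23 + 0.007991×23² − 7.7774×10⁻⁵×23³ = 8.498 mg/L.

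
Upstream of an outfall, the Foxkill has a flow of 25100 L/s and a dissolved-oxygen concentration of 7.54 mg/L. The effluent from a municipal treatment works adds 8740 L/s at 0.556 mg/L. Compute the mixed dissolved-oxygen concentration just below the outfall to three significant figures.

Flow-weighted mixing: C = (Q_r C_r + Q_w C_w)/(Q_r + Q_w)
= (25100×7.54 + 8740×0.556)/(25100 + 8740) = 194100/33840 = 5.736 mg/L.

5.74 mg/L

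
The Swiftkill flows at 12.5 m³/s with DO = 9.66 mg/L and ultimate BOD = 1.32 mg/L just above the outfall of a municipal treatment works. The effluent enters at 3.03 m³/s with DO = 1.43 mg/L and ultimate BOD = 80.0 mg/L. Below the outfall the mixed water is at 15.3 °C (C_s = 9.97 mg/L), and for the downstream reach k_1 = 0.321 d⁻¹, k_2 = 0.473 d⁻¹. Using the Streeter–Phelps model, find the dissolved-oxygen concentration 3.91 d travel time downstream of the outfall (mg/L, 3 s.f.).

Mixed DO = (12.5×9.66 + 3.03×1.43)/(12.5+3.03) = 125.1/15.53 = 8.054 mg/L.
Mixed L₀ = (12.5×1.32 + 3.03×80.0)/(15.53) = 258.9/15.53 = 16.67 mg/L.
Initial deficit D₀ = C_s − DO₀ = 9.97 − 8.054 = 1.916 mg/L.
D(3.91) = [0.321×16.67/(0.473−0.321)](e^(−0.321×3.91) − e^(−0.473×3.91)) + 1.916 e^(−0.473×3.91)
= 35.21 × (0.2850 − 0.1573) + 1.916 × 0.1573 = 4.798 mg/L.
DO = 9.97 − 4.798 = 5.172 mg/L.

DO ≈ 5.17 mg/L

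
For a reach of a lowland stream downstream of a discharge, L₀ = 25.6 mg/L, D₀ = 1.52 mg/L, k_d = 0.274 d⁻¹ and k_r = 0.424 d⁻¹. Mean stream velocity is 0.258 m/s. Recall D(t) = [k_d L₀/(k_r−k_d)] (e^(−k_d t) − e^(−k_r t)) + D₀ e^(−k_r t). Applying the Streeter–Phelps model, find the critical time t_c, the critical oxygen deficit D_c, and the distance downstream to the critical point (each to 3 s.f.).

t_c ≈ 2.69 d; D_c ≈ 7.92 mg/L; x_c ≈ 60.0 km

With k_r/k_d = 1.547 and 1 − D₀(k_r−k_d)/(k_d L₀) = 0.9675,
t_c = ln(1.547 × 0.9675) / (0.424 − 0.274) = ln(1.497) / 0.1500 = 0.4036/0.1500 = 2.690 d.
L(t_c) = L₀ e^(−k_d t_c) = 25.6 × 0.4785 = 12.25 mg/L, and at the critical point k_r D_c = k_d L, so D_c = (0.274/0.424) × 12.25 = 7.915 mg/L.
x_c = v t_c = 0.258 m/s × 2.690 d × 86400 s/d = 59970 m ≈ 60.0 km.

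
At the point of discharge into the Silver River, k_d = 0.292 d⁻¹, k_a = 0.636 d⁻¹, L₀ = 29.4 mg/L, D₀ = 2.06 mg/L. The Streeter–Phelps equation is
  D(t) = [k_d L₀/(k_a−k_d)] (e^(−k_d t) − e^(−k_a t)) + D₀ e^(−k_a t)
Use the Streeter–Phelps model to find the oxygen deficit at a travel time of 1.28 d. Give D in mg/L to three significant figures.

D ≈ 7.03 mg/L

k_d L₀/(k_a−k_d) = 0.292×29.4/(0.636−0.292) = 8.585/0.3440 = 24.96 mg/L.
e^(−k_d t) = e^(−0.292×1.280) = 0.6881; e^(−k_a t) = e^(−0.636×1.280) = 0.4430.
D = 24.96 × (0.6881 − 0.4430) + 2.06 × 0.4430 = 6.117 + 0.9127 = 7.029 mg/L.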